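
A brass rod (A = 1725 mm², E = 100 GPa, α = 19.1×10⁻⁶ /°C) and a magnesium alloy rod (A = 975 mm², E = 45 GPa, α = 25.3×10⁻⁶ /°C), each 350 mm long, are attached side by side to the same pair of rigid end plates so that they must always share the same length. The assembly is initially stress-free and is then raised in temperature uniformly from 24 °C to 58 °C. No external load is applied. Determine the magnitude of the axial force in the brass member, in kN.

P ≈ 7.37 kN (tensile in the brass)

Equilibrium of a rigid end plate with no external load gives equal and opposite internal forces ±P in the two members. Since α_{magnesium alloy} > α_{brass}, heating drives the magnesium alloy into compression and the brass into tension.
Compatibility of the two members (thermal + elastic change equal): (α₁ − α₂)ΔT = P·[1/(A₁E₁) + 1/(A₂E₂)].
|α₁ − α₂|·ΔT = 6.2×10⁻⁶ × 34 = 0.0002108.
1/(A₁E₁) + 1/(A₂E₂) = 1/(1725×100×10³) + 1/(975×45×10³) = 2.859×10⁻⁸ N⁻¹.
So P = 0.0002108 / 2.859×10⁻⁸ = 7.373 kN.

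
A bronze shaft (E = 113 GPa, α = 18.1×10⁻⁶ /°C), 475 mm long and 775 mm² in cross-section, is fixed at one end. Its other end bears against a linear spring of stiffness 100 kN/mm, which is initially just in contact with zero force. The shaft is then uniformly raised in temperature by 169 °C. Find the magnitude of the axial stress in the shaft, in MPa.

If the spring were absent the shaft would lengthen by αΔT L = 18.1×10⁻⁶ × 169 × 475 = 1.453 mm.
With a force P in the spring, the elastic change of the shaft is PL/(AE) and that of the spring is P/k; compatibility requires their sum to equal δ_free.
So P = δ_free / [L/(AE) + 1/k] = 1.453 / [ 475/(775×113×10³) + 1/(100×10³) ].
P = 1.453 / 1.542×10⁻⁵ = 94200 N.
σ = P/A = 94200/775 = 121.6 MPa.

σ ≈ 122 MPa (compressive)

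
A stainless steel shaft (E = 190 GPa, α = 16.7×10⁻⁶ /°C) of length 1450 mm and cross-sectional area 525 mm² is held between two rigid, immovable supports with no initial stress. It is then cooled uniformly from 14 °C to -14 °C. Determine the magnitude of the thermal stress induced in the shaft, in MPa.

σ ≈ 88.8 MPa (tensile)

Because both ends are immovable the net strain is zero, and the suppressed thermal strain is αΔT = 16.7×10⁻⁶ × 28 = 467.6×10⁻⁶.
The stress required to suppress this strain is σ = Eε = 190×10³ × 467.6×10⁻⁶ = 88.84 MPa, tensile since the shaft is trying to contract.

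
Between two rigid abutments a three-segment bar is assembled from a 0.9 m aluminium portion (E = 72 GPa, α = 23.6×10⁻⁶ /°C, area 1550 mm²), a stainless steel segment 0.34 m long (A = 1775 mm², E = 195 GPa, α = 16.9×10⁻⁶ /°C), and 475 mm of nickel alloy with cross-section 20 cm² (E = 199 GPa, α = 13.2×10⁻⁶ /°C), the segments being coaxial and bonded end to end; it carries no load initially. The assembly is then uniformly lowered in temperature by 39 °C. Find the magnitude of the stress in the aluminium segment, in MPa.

With the walls removed the bar would change length by δ_free = Σ αᵢΔT Lᵢ = 23.6×10⁻⁶×39×900 + 16.9×10⁻⁶×39×340 + 13.2×10⁻⁶×39×475 = 1.297 mm.
Since the ends are fixed, an axial force P builds up, equal in every segment, with P · Σ Lᵢ/(AᵢEᵢ) = δ_free.
The series flexibility is Σ Lᵢ/(AᵢEᵢ) = 900/(1550×72×10³) + 340/(1775×195×10³) + 475/(2000×199×10³) = 1.024×10⁻⁵ mm/N.
Hence P = δ_free / Σ(L/AE) = 1.297/1.024×10⁻⁵ = 126.7 kN (tensile).
σ_{aluminium} = P / A = 126700 / 1550 = 81.71 MPa.

σ ≈ 81.7 MPa (tensile)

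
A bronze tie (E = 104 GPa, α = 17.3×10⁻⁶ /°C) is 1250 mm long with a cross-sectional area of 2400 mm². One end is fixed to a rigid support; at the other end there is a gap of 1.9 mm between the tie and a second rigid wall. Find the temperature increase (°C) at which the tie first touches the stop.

ΔT ≈ 87.9 °C

Contact occurs when the free expansion equals the gap: αΔT L = 1.9 mm.
So ΔT = g/(αL) = 1.9/(17.3×10⁻⁶ × 1250) = 87.86 °C.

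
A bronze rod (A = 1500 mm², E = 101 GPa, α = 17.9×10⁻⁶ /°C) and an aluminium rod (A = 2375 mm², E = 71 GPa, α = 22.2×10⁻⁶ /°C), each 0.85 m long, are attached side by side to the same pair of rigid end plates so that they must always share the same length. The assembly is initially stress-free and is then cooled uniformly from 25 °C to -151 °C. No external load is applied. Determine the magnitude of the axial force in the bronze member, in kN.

Equilibrium of a rigid end plate with no external load gives equal and opposite internal forces ±P in the two members. Since α_{aluminium} > α_{bronze}, cooling drives the aluminium into tension and the bronze into compression.
Setting the final lengths equal and cancelling L: (α₁ − α₂)ΔT = P/(A₁E₁) + P/(A₂E₂).
|α₁ − α₂|·ΔT = 4.3×10⁻⁶ × 176 = 0.0007568.
1/(A₁E₁) + 1/(A₂E₂) = 1/(1500×101×10³) + 1/(2375×71×10³) = 1.253×10⁻⁸ N⁻¹.
So P = 0.0007568 / 1.253×10⁻⁸ = 60.39 kN.

P ≈ 60.4 kN (compressive in the bronze)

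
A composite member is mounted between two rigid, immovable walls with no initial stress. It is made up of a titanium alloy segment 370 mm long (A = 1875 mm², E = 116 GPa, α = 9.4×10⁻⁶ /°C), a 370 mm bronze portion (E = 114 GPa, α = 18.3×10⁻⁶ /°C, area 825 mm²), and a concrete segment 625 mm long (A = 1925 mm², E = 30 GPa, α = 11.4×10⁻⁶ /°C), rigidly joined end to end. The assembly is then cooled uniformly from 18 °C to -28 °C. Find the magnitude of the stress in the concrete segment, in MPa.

With the walls removed the bar would change length by δ_free = Σ αᵢΔT Lᵢ = 9.4×10⁻⁶×46×370 + 18.3×10⁻⁶×46×370 + 11.4×10⁻⁶×46×625 = 0.7992 mm.
Since the ends are fixed, an axial force P builds up, equal in every segment, with P · Σ Lᵢ/(AᵢEᵢ) = δ_free.
The series flexibility is Σ Lᵢ/(AᵢEᵢ) = 370/(1875×116×10³) + 370/(825×114×10³) + 625/(1925×30×10³) = 1.646×10⁻⁵ mm/N.
So P = 0.7992 / 1.646×10⁻⁵ = 48.56 kN, tensile.
σ_{concrete} = P / A = 48560 / 1925 = 25.23 MPa.

σ ≈ 25.2 MPa (tensile)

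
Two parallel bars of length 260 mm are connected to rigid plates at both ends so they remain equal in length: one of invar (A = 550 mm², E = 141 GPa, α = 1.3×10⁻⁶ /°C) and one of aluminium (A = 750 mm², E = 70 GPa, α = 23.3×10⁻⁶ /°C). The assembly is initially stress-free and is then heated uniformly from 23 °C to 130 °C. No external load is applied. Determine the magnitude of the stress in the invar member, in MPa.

σ ≈ 134 MPa (tensile)

Both members must finish at the same length. With the larger α, the aluminium tends to over-expand; the plates restrain it, putting the aluminium in compression and the invar in tension. With no external load the two internal forces are equal and opposite, magnitude P.
Setting the final lengths equal and cancelling L: (α₁ − α₂)ΔT = P/(A₁E₁) + P/(A₂E₂).
|α₁ − α₂|·ΔT = 22×10⁻⁶ × 107 = 0.002354.
1/(A₁E₁) + 1/(A₂E₂) = 1/(550×141×10³) + 1/(750×70×10³) = 3.194×10⁻⁸ N⁻¹.
P = 0.002354 / 3.194×10⁻⁸ = 73690 N = 73.69 kN.
σ_{invar} = P/A₁ = 73690/550 = 134 MPa, tensile.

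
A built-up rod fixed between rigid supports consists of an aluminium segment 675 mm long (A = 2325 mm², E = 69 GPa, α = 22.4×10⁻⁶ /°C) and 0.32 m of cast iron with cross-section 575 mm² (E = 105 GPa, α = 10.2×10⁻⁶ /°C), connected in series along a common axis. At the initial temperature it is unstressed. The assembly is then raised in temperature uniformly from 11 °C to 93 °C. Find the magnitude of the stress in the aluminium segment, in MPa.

If the supports were absent, the total length change would be Σ αᵢΔT Lᵢ = 22.4×10⁻⁶×82×675 + 10.2×10⁻⁶×82×320 = 1.507 mm.
The walls prevent any net length change, so an axial force P (same in every segment) develops. Compatibility: P · Σ Lᵢ/(AᵢEᵢ) = δ_free.
The series flexibility is Σ Lᵢ/(AᵢEᵢ) = 675/(2325×69×10³) + 320/(575×105×10³) = 9.508×10⁻⁶ mm/N.
Hence P = δ_free / Σ(L/AE) = 1.507/9.508×10⁻⁶ = 158.6 kN (compressive).
σ_{aluminium} = P / A = 158600 / 2325 = 68.19 MPa.

σ ≈ 68.2 MPa (compressive)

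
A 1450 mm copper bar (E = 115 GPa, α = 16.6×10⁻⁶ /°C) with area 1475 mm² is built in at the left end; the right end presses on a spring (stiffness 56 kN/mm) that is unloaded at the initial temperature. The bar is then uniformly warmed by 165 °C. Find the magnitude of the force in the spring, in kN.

P ≈ 150 kN

If the spring were absent the bar would lengthen by αΔT L = 16.6×10⁻⁶ × 165 × 1450 = 3.972 mm.
With a force P in the spring, the elastic change of the bar is PL/(AE) and that of the spring is P/k; compatibility requires their sum to equal δ_free.
So P = δ_free / [L/(AE) + 1/k] = 3.972 / [ 1450/(1475×115×10³) + 1/(56×10³) ].
P = 3.972 / 2.641×10⁻⁵ = 150400 N.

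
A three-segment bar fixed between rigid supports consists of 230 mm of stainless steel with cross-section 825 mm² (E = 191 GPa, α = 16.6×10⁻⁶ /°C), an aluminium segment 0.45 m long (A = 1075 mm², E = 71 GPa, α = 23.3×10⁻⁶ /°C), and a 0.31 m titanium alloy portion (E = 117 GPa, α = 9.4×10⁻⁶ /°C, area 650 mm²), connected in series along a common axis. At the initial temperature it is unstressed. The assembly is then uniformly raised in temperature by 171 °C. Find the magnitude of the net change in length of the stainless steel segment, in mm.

|ΔL| ≈ 0.277 mm

If the supports were absent, the total length change would be Σ αᵢΔT Lᵢ = 16.6×10⁻⁶×171×230 + 23.3×10⁻⁶×171×450 + 9.4×10⁻⁶×171×310 = 2.944 mm.
The rigid supports impose zero overall length change; the single axial force P common to all segments must satisfy P Σ Lᵢ/(AᵢEᵢ) = δ_free.
Σ Lᵢ/(AᵢEᵢ) = 230/(825×191×10³) + 450/(1075×71×10³) + 310/(650×117×10³) = 1.143×10⁻⁵ mm/N.
P = 2.944 / 1.143×10⁻⁵ = 257500 N = 257.5 kN, compressive.
For the stainless steel segment, free thermal change = 16.6×10⁻⁶×171×230 = 0.6529 mm and elastic change from P = 257500×230/(825×191×10³) = 0.3759 mm; these oppose, so the net change is 0.277 mm (segment lengthens).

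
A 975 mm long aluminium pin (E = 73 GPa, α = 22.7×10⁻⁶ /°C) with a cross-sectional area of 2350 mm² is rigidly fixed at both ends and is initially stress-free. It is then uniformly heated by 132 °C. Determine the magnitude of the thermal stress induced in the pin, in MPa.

σ ≈ 219 MPa (compressive)

Because both ends are immovable the net strain is zero, and the suppressed thermal strain is αΔT = 22.7×10⁻⁶ × 132 = 2996.4×10⁻⁶.
Hence σ = E·αΔT = 73×10³ × 2996.4×10⁻⁶ = 218.7 MPa, compressive.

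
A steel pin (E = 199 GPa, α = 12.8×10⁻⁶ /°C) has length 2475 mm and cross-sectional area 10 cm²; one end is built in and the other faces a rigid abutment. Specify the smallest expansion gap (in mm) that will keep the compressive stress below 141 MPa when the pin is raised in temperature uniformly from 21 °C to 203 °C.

g ≈ 4.01 mm

Free expansion if unrestrained: δ_free = αΔT L = 12.8×10⁻⁶ × 182 × 2475 = 5.766 mm.
A stress of 141 MPa corresponds to the wall pushing the pin back by σL/E = 141×2475/(199×10³) = 1.754 mm.
So the gap has to take up the difference, g_min = δ_free − σL/E = 5.766 − 1.754 = 4.012 mm.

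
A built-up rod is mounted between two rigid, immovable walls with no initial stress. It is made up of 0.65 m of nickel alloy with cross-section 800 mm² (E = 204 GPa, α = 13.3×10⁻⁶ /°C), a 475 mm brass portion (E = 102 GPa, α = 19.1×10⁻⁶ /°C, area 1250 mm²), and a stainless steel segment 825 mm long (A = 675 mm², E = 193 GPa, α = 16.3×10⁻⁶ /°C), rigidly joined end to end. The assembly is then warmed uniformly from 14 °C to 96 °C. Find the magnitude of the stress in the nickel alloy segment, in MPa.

σ ≈ 228 MPa (compressive)

Free thermal expansion of the whole bar: Σ αᵢΔT Lᵢ = 13.3×10⁻⁶×82×650 + 19.1×10⁻⁶×82×475 + 16.3×10⁻⁶×82×825 = 2.556 mm.
The rigid supports impose zero overall length change; the single axial force P common to all segments must satisfy P Σ Lᵢ/(AᵢEᵢ) = δ_free.
The series flexibility is Σ Lᵢ/(AᵢEᵢ) = 650/(800×204×10³) + 475/(1250×102×10³) + 825/(675×193×10³) = 1.404×10⁻⁵ mm/N.
So P = 2.556 / 1.404×10⁻⁵ = 182 kN, compressive.
σ_{nickel alloy} = P / A = 182000 / 800 = 227.5 MPa.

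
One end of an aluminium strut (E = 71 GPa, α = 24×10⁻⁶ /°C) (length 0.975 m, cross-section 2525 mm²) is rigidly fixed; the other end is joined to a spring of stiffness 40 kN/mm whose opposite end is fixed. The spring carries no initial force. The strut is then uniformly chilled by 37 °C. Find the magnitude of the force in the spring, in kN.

P ≈ 28.4 kN

If the spring were absent the strut would shorten by αΔT L = 24×10⁻⁶ × 37 × 975 = 0.8658 mm.
Let P be the tensile force in the spring. The strut extends elastically by PL/(AE) and the spring stretches by P/k; together these equal δ_free.
So P = δ_free / [L/(AE) + 1/k] = 0.8658 / [ 975/(2525×71×10³) + 1/(40×10³) ].
P = 0.8658 / 3.044×10⁻⁵ = 28440 N.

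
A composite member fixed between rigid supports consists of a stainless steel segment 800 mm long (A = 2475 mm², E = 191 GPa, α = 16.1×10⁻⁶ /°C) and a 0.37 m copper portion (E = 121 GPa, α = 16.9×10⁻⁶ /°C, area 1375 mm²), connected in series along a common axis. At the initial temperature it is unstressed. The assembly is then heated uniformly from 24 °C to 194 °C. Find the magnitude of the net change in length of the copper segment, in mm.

|ΔL| ≈ 0.784 mm

Free thermal expansion of the whole bar: Σ αᵢΔT Lᵢ = 16.1×10⁻⁶×170×800 + 16.9×10⁻⁶×170×370 = 3.253 mm.
Since the ends are fixed, an axial force P builds up, equal in every segment, with P · Σ Lᵢ/(AᵢEᵢ) = δ_free.
The series flexibility is Σ Lᵢ/(AᵢEᵢ) = 800/(2475×191×10³) + 370/(1375×121×10³) = 3.916×10⁻⁶ mm/N.
P = 3.253 / 3.916×10⁻⁶ = 830600 N = 830.6 kN, compressive.
For the copper segment, free thermal change = 16.9×10⁻⁶×170×370 = 1.063 mm and elastic change from P = 830600×370/(1375×121×10³) = 1.847 mm; these oppose, so the net change is 0.784 mm (segment shortens).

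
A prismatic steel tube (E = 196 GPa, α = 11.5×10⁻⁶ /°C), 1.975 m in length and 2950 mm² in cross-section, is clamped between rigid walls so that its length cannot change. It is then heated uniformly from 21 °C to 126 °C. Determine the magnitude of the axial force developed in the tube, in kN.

The ends cannot move, so σ = EαΔT = 196×10³ × 11.5×10⁻⁶ × 105 = 236.7 MPa.
P = AEαΔT = 2950 × 196×10³ × 11.5×10⁻⁶ × 105 = 698.2 kN (compressive).

P ≈ 698 kN (compressive)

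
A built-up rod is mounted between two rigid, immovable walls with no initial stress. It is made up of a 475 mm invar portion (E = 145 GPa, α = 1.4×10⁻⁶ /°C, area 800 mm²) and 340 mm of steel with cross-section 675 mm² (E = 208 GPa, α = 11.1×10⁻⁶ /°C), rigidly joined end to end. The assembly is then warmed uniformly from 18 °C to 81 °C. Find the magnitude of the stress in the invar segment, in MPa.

σ ≈ 53.6 MPa (compressive)

Free thermal expansion of the whole bar: Σ αᵢΔT Lᵢ = 1.4×10⁻⁶×63×475 + 11.1×10⁻⁶×63×340 = 0.2797 mm.
The walls prevent any net length change, so an axial force P (same in every segment) develops. Compatibility: P · Σ Lᵢ/(AᵢEᵢ) = δ_free.
Σ Lᵢ/(AᵢEᵢ) = 475/(800×145×10³) + 340/(675×208×10³) = 6.516×10⁻⁶ mm/N.
P = 0.2797 / 6.516×10⁻⁶ = 42920 N = 42.92 kN, compressive.
σ_{invar} = P / A = 42920 / 800 = 53.64 MPa.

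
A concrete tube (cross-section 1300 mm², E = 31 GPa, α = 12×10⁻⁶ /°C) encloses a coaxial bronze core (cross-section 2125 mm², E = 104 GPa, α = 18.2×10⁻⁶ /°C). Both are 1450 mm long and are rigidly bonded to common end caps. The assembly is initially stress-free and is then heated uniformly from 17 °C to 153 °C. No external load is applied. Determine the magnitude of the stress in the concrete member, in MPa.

The bronze has the larger α, so on heating it would change length more than the concrete if both were free. The rigid plates force a common final length, so the bronze is put into compression and the concrete into tension, with equal and opposite forces P (no external load).
Setting the final lengths equal and cancelling L: (α₁ − α₂)ΔT = P/(A₁E₁) + P/(A₂E₂).
|α₁ − α₂|·ΔT = 6.2×10⁻⁶ × 136 = 0.0008432.
1/(A₁E₁) + 1/(A₂E₂) = 1/(1300×31×10³) + 1/(2125×104×10³) = 2.934×10⁻⁸ N⁻¹.
So P = 0.0008432 / 2.934×10⁻⁸ = 28.74 kN.
σ_{concrete} = P/A₁ = 28740/1300 = 22.11 MPa, tensile.

σ ≈ 22.1 MPa (tensile)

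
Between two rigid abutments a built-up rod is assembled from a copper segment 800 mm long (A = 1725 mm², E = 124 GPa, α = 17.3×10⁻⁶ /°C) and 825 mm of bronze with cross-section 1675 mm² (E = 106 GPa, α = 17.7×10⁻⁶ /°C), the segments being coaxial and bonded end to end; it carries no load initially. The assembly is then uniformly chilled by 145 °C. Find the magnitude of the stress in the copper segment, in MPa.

If the supports were absent, the total length change would be Σ αᵢΔT Lᵢ = 17.3×10⁻⁶×145×800 + 17.7×10⁻⁶×145×825 = 4.124 mm.
The walls prevent any net length change, so an axial force P (same in every segment) develops. Compatibility: P · Σ Lᵢ/(AᵢEᵢ) = δ_free.
Σ Lᵢ/(AᵢEᵢ) = 800/(1725×124×10³) + 825/(1675×106×10³) = 8.387×10⁻⁶ mm/N.
Hence P = δ_free / Σ(L/AE) = 4.124/8.387×10⁻⁶ = 491.8 kN (tensile).
σ_{copper} = P / A = 491800 / 1725 = 285.1 MPa.

σ ≈ 285 MPa (tensile)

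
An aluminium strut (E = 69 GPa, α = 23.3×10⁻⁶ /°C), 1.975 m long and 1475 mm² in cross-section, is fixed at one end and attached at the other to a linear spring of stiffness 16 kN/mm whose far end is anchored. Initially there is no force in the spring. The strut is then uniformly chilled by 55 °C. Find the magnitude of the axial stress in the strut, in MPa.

If the spring were absent the strut would shorten by αΔT L = 23.3×10⁻⁶ × 55 × 1975 = 2.531 mm.
Let P be the tensile force in the spring. The strut extends elastically by PL/(AE) and the spring stretches by P/k; together these equal δ_free.
So P = δ_free / [L/(AE) + 1/k] = 2.531 / [ 1975/(1475×69×10³) + 1/(16×10³) ].
P = 2.531 / 8.191×10⁻⁵ = 30900 N.
σ = P/A = 30900/1475 = 20.95 MPa.

σ ≈ 20.9 MPa (tensile)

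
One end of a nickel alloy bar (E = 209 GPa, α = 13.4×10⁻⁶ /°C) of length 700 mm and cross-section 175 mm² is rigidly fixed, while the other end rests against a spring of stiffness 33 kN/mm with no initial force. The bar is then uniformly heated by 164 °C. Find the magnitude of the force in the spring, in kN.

If the spring were absent the bar would lengthen by αΔT L = 13.4×10⁻⁶ × 164 × 700 = 1.538 mm.
With a force P in the spring, the elastic change of the bar is PL/(AE) and that of the spring is P/k; compatibility requires their sum to equal δ_free.
P [ L/(AE) + 1/k ] = δ_free → P [ 700/(175×209×10³) + 1/(33×10³) ] = 1.538.
P = 1.538 / 4.944×10⁻⁵ = 31110 N.

P ≈ 31.1 kN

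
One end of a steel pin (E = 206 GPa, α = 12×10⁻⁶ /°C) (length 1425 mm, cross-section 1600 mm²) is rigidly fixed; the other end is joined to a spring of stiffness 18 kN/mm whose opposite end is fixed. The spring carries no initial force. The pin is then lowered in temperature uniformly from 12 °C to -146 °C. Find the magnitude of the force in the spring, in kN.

Free thermal contraction: δ_free = αΔT L = 12×10⁻⁶ × 158 × 1425 = 2.702 mm.
With a force P in the spring, the elastic change of the pin is PL/(AE) and that of the spring is P/k; compatibility requires their sum to equal δ_free.
P [ L/(AE) + 1/k ] = δ_free → P [ 1425/(1600×206×10³) + 1/(18×10³) ] = 2.702.
P = 2.702 / 5.988×10⁻⁵ = 45120 N.

P ≈ 45.1 kN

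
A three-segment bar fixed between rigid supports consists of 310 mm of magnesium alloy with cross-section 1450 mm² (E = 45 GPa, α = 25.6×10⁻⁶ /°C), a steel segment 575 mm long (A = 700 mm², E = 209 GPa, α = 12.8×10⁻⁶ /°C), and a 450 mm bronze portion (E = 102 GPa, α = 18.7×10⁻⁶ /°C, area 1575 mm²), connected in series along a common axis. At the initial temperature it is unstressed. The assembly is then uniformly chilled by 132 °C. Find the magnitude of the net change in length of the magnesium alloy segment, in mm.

|ΔL| ≈ 0.247 mm

If the supports were absent, the total length change would be Σ αᵢΔT Lᵢ = 25.6×10⁻⁶×132×310 + 12.8×10⁻⁶×132×575 + 18.7×10⁻⁶×132×450 = 3.13 mm.
Since the ends are fixed, an axial force P builds up, equal in every segment, with P · Σ Lᵢ/(AᵢEᵢ) = δ_free.
Σ Lᵢ/(AᵢEᵢ) = 310/(1450×45×10³) + 575/(700×209×10³) + 450/(1575×102×10³) = 1.148×10⁻⁵ mm/N.
P = 3.13 / 1.148×10⁻⁵ = 272600 N = 272.6 kN, tensile.
For the magnesium alloy segment, free thermal change = 25.6×10⁻⁶×132×310 = 1.048 mm and elastic change from P = 272600×310/(1450×45×10³) = 1.295 mm; these oppose, so the net change is 0.247 mm (segment lengthens).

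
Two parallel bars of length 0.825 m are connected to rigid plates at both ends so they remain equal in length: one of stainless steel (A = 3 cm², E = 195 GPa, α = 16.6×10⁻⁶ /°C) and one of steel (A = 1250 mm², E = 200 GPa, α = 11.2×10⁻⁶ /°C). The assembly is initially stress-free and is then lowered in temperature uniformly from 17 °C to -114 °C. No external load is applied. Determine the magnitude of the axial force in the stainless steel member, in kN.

Equilibrium of a rigid end plate with no external load gives equal and opposite internal forces ±P in the two members. Since α_{stainless steel} > α_{steel}, cooling drives the stainless steel into tension and the steel into compression.
Equating the net (thermal + elastic) strains gives |α₁ − α₂|·ΔT = P·[1/(A₁E₁) + 1/(A₂E₂)].
|α₁ − α₂|·ΔT = 5.4×10⁻⁶ × 131 = 0.0007074.
1/(A₁E₁) + 1/(A₂E₂) = 1/(300×195×10³) + 1/(1250×200×10³) = 2.109×10⁻⁸ N⁻¹.
So P = 0.0007074 / 2.109×10⁻⁸ = 33.54 kN.

P ≈ 33.5 kN (tensile in the stainless steel)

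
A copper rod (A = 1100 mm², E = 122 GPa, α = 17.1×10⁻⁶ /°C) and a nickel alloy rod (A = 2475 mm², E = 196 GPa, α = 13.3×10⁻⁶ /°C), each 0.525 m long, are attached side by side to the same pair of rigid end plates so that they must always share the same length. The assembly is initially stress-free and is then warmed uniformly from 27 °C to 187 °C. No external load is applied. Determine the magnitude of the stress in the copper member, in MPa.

Both members must finish at the same length. With the larger α, the copper tends to over-expand; the plates restrain it, putting the copper in compression and the nickel alloy in tension. With no external load the two internal forces are equal and opposite, magnitude P.
Equating the net (thermal + elastic) strains gives |α₁ − α₂|·ΔT = P·[1/(A₁E₁) + 1/(A₂E₂)].
|α₁ − α₂|·ΔT = 3.8×10⁻⁶ × 160 = 0.000608.
1/(A₁E₁) + 1/(A₂E₂) = 1/(1100×122×10³) + 1/(2475×196×10³) = 9.513×10⁻⁹ N⁻¹.
P = 0.000608 / 9.513×10⁻⁹ = 63910 N = 63.91 kN.
σ_{copper} = P/A₁ = 63910/1100 = 58.1 MPa, compressive.

σ ≈ 58.1 MPa (compressive)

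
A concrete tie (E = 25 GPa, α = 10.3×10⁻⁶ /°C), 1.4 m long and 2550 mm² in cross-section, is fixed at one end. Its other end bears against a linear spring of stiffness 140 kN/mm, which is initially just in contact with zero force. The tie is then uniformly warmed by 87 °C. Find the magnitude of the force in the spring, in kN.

P ≈ 43.1 kN

If the spring were absent the tie would lengthen by αΔT L = 10.3×10⁻⁶ × 87 × 1400 = 1.255 mm.
Let P be the compressive force at the spring. The tie shortens elastically by PL/(AE) and the spring compresses by P/k; together these equal δ_free.
P [ L/(AE) + 1/k ] = δ_free → P [ 1400/(2550×25×10³) + 1/(140×10³) ] = 1.255.
P = 1.255 / 2.91×10⁻⁵ = 43110 N.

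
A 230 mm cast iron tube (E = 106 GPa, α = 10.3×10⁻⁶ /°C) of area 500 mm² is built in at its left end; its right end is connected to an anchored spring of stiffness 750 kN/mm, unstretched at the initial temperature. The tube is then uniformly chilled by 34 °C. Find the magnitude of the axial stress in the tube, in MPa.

The unrestrained thermal change is αΔT L = 10.3×10⁻⁶ × 34 × 230 = 0.08055 mm.
Let P be the tensile force in the spring. The tube extends elastically by PL/(AE) and the spring stretches by P/k; together these equal δ_free.
P [ L/(AE) + 1/k ] = δ_free → P [ 230/(500×106×10³) + 1/(750×10³) ] = 0.08055.
P = 0.08055 / 5.673×10⁻⁶ = 14200 N.
σ = P/A = 14200/500 = 28.4 MPa.

σ ≈ 28.4 MPa (tensile)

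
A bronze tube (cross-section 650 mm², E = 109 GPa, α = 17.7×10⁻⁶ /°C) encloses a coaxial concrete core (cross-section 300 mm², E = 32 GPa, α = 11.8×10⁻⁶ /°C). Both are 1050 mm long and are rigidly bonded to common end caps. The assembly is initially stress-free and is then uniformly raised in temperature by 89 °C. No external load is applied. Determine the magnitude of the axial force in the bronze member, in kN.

Equilibrium of a rigid end plate with no external load gives equal and opposite internal forces ±P in the two members. Since α_{bronze} > α_{concrete}, heating drives the bronze into compression and the concrete into tension.
Setting the final lengths equal and cancelling L: (α₁ − α₂)ΔT = P/(A₁E₁) + P/(A₂E₂).
|α₁ − α₂|·ΔT = 5.9×10⁻⁶ × 89 = 0.0005251.
1/(A₁E₁) + 1/(A₂E₂) = 1/(650×109×10³) + 1/(300×32×10³) = 1.183×10⁻⁷ N⁻¹.
So P = 0.0005251 / 1.183×10⁻⁷ = 4.439 kN.

P ≈ 4.44 kN (compressive in the bronze)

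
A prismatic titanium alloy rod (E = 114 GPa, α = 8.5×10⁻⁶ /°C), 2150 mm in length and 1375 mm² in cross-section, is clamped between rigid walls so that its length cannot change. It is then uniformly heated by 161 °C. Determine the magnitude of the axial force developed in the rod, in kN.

Full restraint means ε = 0, so the stress is σ = EαΔT = 114×10³ × 8.5×10⁻⁶ × 161 = 156 MPa.
Then P = σA = 156 × 1375 mm² = 214.5 kN, compressive.

P ≈ 215 kN (compressive)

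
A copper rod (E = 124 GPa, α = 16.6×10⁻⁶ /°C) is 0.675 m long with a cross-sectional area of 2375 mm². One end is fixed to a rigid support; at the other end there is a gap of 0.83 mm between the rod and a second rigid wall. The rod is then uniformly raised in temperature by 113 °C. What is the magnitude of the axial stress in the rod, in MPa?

Free thermal elongation = αΔT L = 16.6×10⁻⁶ × 113 × 675 = 1.266 mm.
The gap closes (δ_free > 0.83 mm) and the wall then resists a further 1.266 − 0.83 = 0.4362 mm of expansion.
So σ = E(δ_free − g)/L = 124×10³ × 0.4362/675 = 80.13 MPa.

σ ≈ 80.1 MPa (compressive)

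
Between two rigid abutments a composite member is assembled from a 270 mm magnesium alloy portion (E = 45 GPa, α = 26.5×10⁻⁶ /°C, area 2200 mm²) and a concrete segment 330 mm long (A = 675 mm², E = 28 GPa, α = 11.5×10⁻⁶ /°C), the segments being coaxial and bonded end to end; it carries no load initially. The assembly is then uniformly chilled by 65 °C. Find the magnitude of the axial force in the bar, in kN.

P ≈ 35.3 kN (tensile)

Free thermal contraction of the whole bar: Σ αᵢΔT Lᵢ = 26.5×10⁻⁶×65×270 + 11.5×10⁻⁶×65×330 = 0.7117 mm.
The rigid supports impose zero overall length change; the single axial force P common to all segments must satisfy P Σ Lᵢ/(AᵢEᵢ) = δ_free.
Σ Lᵢ/(AᵢEᵢ) = 270/(2200×45×10³) + 330/(675×28×10³) = 2.019×10⁻⁵ mm/N.
So P = 0.7117 / 2.019×10⁻⁵ = 35.26 kN, tensile.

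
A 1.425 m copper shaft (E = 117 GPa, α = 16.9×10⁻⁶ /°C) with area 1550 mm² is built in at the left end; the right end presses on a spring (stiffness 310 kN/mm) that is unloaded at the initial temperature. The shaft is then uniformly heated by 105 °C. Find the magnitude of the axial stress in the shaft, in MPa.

Free thermal expansion: δ_free = αΔT L = 16.9×10⁻⁶ × 105 × 1425 = 2.529 mm.
With a force P in the spring, the elastic change of the shaft is PL/(AE) and that of the spring is P/k; compatibility requires their sum to equal δ_free.
P [ L/(AE) + 1/k ] = δ_free → P [ 1425/(1550×117×10³) + 1/(310×10³) ] = 2.529.
P = 2.529 / 1.108×10⁻⁵ = 228100 N.
σ = P/A = 228100/1550 = 147.2 MPa.

σ ≈ 147 MPa (compressive)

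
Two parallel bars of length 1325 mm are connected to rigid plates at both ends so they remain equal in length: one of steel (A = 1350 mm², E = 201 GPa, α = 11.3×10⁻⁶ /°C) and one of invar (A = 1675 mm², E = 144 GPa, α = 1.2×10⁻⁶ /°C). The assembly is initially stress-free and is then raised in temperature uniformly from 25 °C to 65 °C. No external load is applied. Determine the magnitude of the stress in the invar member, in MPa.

σ ≈ 30.8 MPa (tensile)

The steel has the larger α, so on heating it would change length more than the invar if both were free. The rigid plates force a common final length, so the steel is put into compression and the invar into tension, with equal and opposite forces P (no external load).
Compatibility of the two members (thermal + elastic change equal): (α₁ − α₂)ΔT = P·[1/(A₁E₁) + 1/(A₂E₂)].
|α₁ − α₂|·ΔT = 10.1×10⁻⁶ × 40 = 0.000404.
1/(A₁E₁) + 1/(A₂E₂) = 1/(1350×201×10³) + 1/(1675×144×10³) = 7.831×10⁻⁹ N⁻¹.
So P = 0.000404 / 7.831×10⁻⁹ = 51.59 kN.
σ_{invar} = P/A₂ = 51590/1675 = 30.8 MPa, tensile.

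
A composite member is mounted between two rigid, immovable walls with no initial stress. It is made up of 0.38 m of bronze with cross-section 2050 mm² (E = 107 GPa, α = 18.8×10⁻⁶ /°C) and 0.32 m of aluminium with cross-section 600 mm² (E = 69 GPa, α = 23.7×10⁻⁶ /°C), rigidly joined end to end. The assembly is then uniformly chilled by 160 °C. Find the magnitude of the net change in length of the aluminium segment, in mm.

|ΔL| ≈ 0.712 mm

Free thermal contraction of the whole bar: Σ αᵢΔT Lᵢ = 18.8×10⁻⁶×160×380 + 23.7×10⁻⁶×160×320 = 2.356 mm.
The walls prevent any net length change, so an axial force P (same in every segment) develops. Compatibility: P · Σ Lᵢ/(AᵢEᵢ) = δ_free.
The series flexibility is Σ Lᵢ/(AᵢEᵢ) = 380/(2050×107×10³) + 320/(600×69×10³) = 9.462×10⁻⁶ mm/N.
So P = 2.356 / 9.462×10⁻⁶ = 249.1 kN, tensile.
For the aluminium segment, free thermal change = 23.7×10⁻⁶×160×320 = 1.213 mm and elastic change from P = 249100×320/(600×69×10³) = 1.925 mm; these oppose, so the net change is 0.712 mm (segment lengthens).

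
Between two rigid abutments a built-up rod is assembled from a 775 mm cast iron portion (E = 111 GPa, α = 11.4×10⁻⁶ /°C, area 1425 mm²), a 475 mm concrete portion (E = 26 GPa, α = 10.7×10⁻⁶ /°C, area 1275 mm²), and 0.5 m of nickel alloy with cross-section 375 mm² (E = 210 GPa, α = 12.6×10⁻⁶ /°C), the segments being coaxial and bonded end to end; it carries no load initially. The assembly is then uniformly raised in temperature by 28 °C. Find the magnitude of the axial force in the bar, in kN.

If the supports were absent, the total length change would be Σ αᵢΔT Lᵢ = 11.4×10⁻⁶×28×775 + 10.7×10⁻⁶×28×475 + 12.6×10⁻⁶×28×500 = 0.5661 mm.
The walls prevent any net length change, so an axial force P (same in every segment) develops. Compatibility: P · Σ Lᵢ/(AᵢEᵢ) = δ_free.
The series flexibility is Σ Lᵢ/(AᵢEᵢ) = 775/(1425×111×10³) + 475/(1275×26×10³) + 500/(375×210×10³) = 2.558×10⁻⁵ mm/N.
So P = 0.5661 / 2.558×10⁻⁵ = 22.13 kN, compressive.

P ≈ 22.1 kN (compressive)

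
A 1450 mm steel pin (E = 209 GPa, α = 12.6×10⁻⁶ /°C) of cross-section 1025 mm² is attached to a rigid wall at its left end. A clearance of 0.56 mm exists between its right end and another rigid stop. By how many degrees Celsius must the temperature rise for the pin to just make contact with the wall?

ΔT ≈ 30.7 °C

Contact occurs when the free expansion equals the gap: αΔT L = 0.56 mm.
So ΔT = g/(αL) = 0.56/(12.6×10⁻⁶ × 1450) = 30.65 °C.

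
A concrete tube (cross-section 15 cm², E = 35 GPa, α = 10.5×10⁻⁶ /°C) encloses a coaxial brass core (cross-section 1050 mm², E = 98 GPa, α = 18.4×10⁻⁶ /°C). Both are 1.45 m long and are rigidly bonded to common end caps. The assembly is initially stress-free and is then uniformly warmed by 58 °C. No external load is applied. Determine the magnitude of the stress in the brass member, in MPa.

σ ≈ 15.2 MPa (compressive)

Equilibrium of a rigid end plate with no external load gives equal and opposite internal forces ±P in the two members. Since α_{brass} > α_{concrete}, heating drives the brass into compression and the concrete into tension.
Setting the final lengths equal and cancelling L: (α₁ − α₂)ΔT = P/(A₁E₁) + P/(A₂E₂).
|α₁ − α₂|·ΔT = 7.9×10⁻⁶ × 58 = 0.0004582.
1/(A₁E₁) + 1/(A₂E₂) = 1/(1500×35×10³) + 1/(1050×98×10³) = 2.877×10⁻⁸ N⁻¹.
So P = 0.0004582 / 2.877×10⁻⁸ = 15.93 kN.
σ_{brass} = P/A₂ = 15930/1050 = 15.17 MPa, compressive.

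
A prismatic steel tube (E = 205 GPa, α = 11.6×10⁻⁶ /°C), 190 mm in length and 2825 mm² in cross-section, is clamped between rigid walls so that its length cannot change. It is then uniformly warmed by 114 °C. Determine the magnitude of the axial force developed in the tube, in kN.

P ≈ 766 kN (compressive)

Full restraint means ε = 0, so the stress is σ = EαΔT = 205×10³ × 11.6×10⁻⁶ × 114 = 271.1 MPa.
Axial force P = σA = 271.1 × 2825 = 765800 N = 765.8 kN, compressive.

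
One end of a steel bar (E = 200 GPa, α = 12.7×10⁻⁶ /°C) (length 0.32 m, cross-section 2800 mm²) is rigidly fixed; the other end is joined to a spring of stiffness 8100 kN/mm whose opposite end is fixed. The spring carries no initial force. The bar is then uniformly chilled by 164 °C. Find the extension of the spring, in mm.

If the spring were absent the bar would shorten by αΔT L = 12.7×10⁻⁶ × 164 × 320 = 0.6665 mm.
With a force P in the spring, the elastic change of the bar is PL/(AE) and that of the spring is P/k; compatibility requires their sum to equal δ_free.
So P = δ_free / [L/(AE) + 1/k] = 0.6665 / [ 320/(2800×200×10³) + 1/(8100×10³) ].
P = 0.6665 / 6.949×10⁻⁷ = 959100 N.
Spring extension = P/k = 959100/(8100×10³) = 0.1184 mm.

δ ≈ 0.118 mm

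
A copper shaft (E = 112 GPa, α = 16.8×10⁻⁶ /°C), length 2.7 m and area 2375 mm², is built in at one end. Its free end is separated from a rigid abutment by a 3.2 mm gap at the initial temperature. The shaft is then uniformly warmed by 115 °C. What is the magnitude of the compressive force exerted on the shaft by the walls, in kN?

P ≈ 199 kN

Free thermal elongation = αΔT L = 16.8×10⁻⁶ × 115 × 2700 = 5.216 mm.
After closing the 3.2 mm clearance, 5.216 − 3.2 = 2.016 mm of expansion remains to be suppressed by the wall.
That suppressed elongation corresponds to σ = E·Δ/L = 112×10³ × 2.016/2700 = 83.64 MPa.
P = σA = 83.64 × 2375 = 198.7 kN.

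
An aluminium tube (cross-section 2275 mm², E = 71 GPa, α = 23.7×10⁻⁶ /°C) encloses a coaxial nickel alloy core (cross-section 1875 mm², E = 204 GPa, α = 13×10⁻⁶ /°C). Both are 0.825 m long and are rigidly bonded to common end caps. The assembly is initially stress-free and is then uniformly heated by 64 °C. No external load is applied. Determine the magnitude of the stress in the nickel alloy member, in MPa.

σ ≈ 41.5 MPa (tensile)

The aluminium has the larger α, so on heating it would change length more than the nickel alloy if both were free. The rigid plates force a common final length, so the aluminium is put into compression and the nickel alloy into tension, with equal and opposite forces P (no external load).
Equating the net (thermal + elastic) strains gives |α₁ − α₂|·ΔT = P·[1/(A₁E₁) + 1/(A₂E₂)].
|α₁ − α₂|·ΔT = 10.7×10⁻⁶ × 64 = 0.0006848.
1/(A₁E₁) + 1/(A₂E₂) = 1/(2275×71×10³) + 1/(1875×204×10³) = 8.805×10⁻⁹ N⁻¹.
So P = 0.0006848 / 8.805×10⁻⁹ = 77.77 kN.
σ_{nickel alloy} = P/A₂ = 77770/1875 = 41.48 MPa, tensile.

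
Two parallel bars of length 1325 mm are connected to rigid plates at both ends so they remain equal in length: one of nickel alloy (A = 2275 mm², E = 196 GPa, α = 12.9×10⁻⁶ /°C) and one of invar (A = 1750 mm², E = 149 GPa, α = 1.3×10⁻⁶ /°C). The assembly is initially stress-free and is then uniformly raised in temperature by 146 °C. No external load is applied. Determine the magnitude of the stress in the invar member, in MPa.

σ ≈ 159 MPa (tensile)

Both members must finish at the same length. With the larger α, the nickel alloy tends to over-expand; the plates restrain it, putting the nickel alloy in compression and the invar in tension. With no external load the two internal forces are equal and opposite, magnitude P.
Equating the net (thermal + elastic) strains gives |α₁ − α₂|·ΔT = P·[1/(A₁E₁) + 1/(A₂E₂)].
|α₁ − α₂|·ΔT = 11.6×10⁻⁶ × 146 = 0.001694.
1/(A₁E₁) + 1/(A₂E₂) = 1/(2275×196×10³) + 1/(1750×149×10³) = 6.078×10⁻⁹ N⁻¹.
So P = 0.001694 / 6.078×10⁻⁹ = 278.7 kN.
σ_{invar} = P/A₂ = 278700/1750 = 159.2 MPa, tensile.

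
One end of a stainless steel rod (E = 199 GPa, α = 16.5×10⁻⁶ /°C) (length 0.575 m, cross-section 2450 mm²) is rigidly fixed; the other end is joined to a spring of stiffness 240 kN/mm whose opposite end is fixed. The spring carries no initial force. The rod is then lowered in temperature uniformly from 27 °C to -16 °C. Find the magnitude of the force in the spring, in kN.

P ≈ 76.3 kN

If the spring were absent the rod would shorten by αΔT L = 16.5×10⁻⁶ × 43 × 575 = 0.408 mm.
Let P be the tensile force in the spring. The rod extends elastically by PL/(AE) and the spring stretches by P/k; together these equal δ_free.
So P = δ_free / [L/(AE) + 1/k] = 0.408 / [ 575/(2450×199×10³) + 1/(240×10³) ].
P = 0.408 / 5.346×10⁻⁶ = 76310 N.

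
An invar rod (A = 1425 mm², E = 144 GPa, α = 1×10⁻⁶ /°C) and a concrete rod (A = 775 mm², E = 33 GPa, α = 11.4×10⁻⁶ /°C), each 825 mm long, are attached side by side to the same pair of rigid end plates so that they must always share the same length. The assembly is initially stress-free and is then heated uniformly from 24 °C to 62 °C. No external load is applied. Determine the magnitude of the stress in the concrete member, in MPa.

The concrete has the larger α, so on heating it would change length more than the invar if both were free. The rigid plates force a common final length, so the concrete is put into compression and the invar into tension, with equal and opposite forces P (no external load).
Compatibility of the two members (thermal + elastic change equal): (α₁ − α₂)ΔT = P·[1/(A₁E₁) + 1/(A₂E₂)].
|α₁ − α₂|·ΔT = 10.4×10⁻⁶ × 38 = 0.0003952.
1/(A₁E₁) + 1/(A₂E₂) = 1/(1425×144×10³) + 1/(775×33×10³) = 4.397×10⁻⁸ N⁻¹.
P = 0.0003952 / 4.397×10⁻⁸ = 8987 N = 8.987 kN.
σ_{concrete} = P/A₂ = 8987/775 = 11.6 MPa, compressive.

σ ≈ 11.6 MPa (compressive)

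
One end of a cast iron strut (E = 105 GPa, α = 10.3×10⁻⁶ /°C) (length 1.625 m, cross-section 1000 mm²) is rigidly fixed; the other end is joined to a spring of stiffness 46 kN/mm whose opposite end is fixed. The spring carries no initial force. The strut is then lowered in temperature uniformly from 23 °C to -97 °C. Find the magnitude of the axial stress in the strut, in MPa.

σ ≈ 54 MPa (tensile)

The unrestrained thermal change is αΔT L = 10.3×10⁻⁶ × 120 × 1625 = 2.008 mm.
With a force P in the spring, the elastic change of the strut is PL/(AE) and that of the spring is P/k; compatibility requires their sum to equal δ_free.
P [ L/(AE) + 1/k ] = δ_free → P [ 1625/(1000×105×10³) + 1/(46×10³) ] = 2.008.
P = 2.008 / 3.722×10⁻⁵ = 53970 N.
σ = P/A = 53970/1000 = 53.97 MPa.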